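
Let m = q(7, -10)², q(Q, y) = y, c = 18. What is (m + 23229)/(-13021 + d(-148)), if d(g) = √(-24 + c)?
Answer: -303766909/169546447 - 23329*I*√6/169546447 ≈ -1.7916 - 0.00033704*I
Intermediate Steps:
d(g) = I*√6 (d(g) = √(-24 + 18) = √(-6) = I*√6)
m = 100 (m = (-10)² = 100)
(m + 23229)/(-13021 + d(-148)) = (100 + 23229)/(-13021 + I*√6) = 23329/(-13021 + I*√6)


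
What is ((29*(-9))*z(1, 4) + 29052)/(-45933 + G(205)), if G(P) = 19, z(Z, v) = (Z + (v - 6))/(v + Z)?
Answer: -145521/229570 ≈ -0.63389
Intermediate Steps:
z(Z, v) = (-6 + Z + v)/(Z + v) (z(Z, v) = (Z + (-6 + v))/(Z + v) = (-6 + Z + v)/(Z + v))
((29*(-9))*z(1, 4) + 29052)/(-45933 + G(205)) = ((29*(-9))*((-6 + 1 + 4)/(1 + 4)) + 29052)/(-45933 + 19) = (-261*(-1)/5 + 29052)/(-45914) = (-261*(-1)/5 + 29052)*(-1/45914) = (-261*(-⅕) + 29052)*(-1/45914) = (261/5 + 29052)*(-1/45914) = (145521/5)*(-1/45914) = -145521/229570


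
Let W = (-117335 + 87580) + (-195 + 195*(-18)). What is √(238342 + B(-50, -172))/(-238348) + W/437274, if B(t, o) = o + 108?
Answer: -16730/218637 - √238278/238348 ≈ -0.078568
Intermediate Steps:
B(t, o) = 108 + o
W = -33460 (W = -29755 + (-195 - 3510) = -29755 - 3705 = -33460)
√(238342 + B(-50, -172))/(-238348) + W/437274 = √(238342 + (108 - 172))/(-238348) - 33460/437274 = √(238342 - 64)*(-1/238348) - 33460*1/437274 = √238278*(-1/238348) - 16730/218637 = -√238278/238348 - 16730/218637 = -16730/218637 - √238278/238348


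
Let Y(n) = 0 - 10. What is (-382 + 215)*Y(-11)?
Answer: 1670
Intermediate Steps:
Y(n) = -10
(-382 + 215)*Y(-11) = (-382 + 215)*(-10) = -167*(-10) = 1670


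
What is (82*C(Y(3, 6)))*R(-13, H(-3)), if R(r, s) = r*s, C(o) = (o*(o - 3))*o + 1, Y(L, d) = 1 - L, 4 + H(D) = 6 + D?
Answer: -20254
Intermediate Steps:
H(D) = 2 + D (H(D) = -4 + (6 + D) = 2 + D)
C(o) = 1 + o**2*(-3 + o) (C(o) = (o*(-3 + o))*o + 1 = o**2*(-3 + o) + 1 = 1 + o**2*(-3 + o))
(82*C(Y(3, 6)))*R(-13, H(-3)) = (82*(1 + (1 - 1*3)**3 - 3*(1 - 1*3)**2))*(-13*(2 - 3)) = (82*(1 + (1 - 3)**3 - 3*(1 - 3)**2))*(-13*(-1)) = (82*(1 + (-2)**3 - 3*(-2)**2))*13 = (82*(1 - 8 - 3*4))*13 = (82*(1 - 8 - 12))*13 = (82*(-19))*13 = -1558*13 = -20254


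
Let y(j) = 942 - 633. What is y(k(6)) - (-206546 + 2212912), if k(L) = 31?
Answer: -2006057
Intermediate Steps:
y(j) = 309
y(k(6)) - (-206546 + 2212912) = 309 - (-206546 + 2212912) = 309 - 1*2006366 = 309 - 2006366 = -2006057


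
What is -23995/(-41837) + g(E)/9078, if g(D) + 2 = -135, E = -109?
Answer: 12476173/22340958 ≈ 0.55844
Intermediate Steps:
g(D) = -137 (g(D) = -2 - 135 = -137)
-23995/(-41837) + g(E)/9078 = -23995/(-41837) - 137/9078 = -23995*(-1/41837) - 137*1/9078 = 23995/41837 - 137/9078 = 12476173/22340958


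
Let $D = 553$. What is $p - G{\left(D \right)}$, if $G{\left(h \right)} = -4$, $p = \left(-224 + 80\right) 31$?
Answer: $-4460$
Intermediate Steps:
$p = -4464$ ($p = \left(-144\right) 31 = -4464$)
$p - G{\left(D \right)} = -4464 - -4 = -4464 + 4 = -4460$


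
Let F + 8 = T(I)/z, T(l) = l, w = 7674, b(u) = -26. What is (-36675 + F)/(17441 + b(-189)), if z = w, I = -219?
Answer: -93835187/44547570 ≈ -2.1064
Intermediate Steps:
z = 7674
F = -20537/2558 (F = -8 - 219/7674 = -8 - 219*1/7674 = -8 - 73/2558 = -20537/2558 ≈ -8.0285)
(-36675 + F)/(17441 + b(-189)) = (-36675 - 20537/2558)/(17441 - 26) = -93835187/2558/17415 = -93835187/2558*1/17415 = -93835187/44547570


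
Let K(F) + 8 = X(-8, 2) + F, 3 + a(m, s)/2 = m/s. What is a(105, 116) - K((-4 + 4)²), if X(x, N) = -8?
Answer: 685/58 ≈ 11.810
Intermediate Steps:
a(m, s) = -6 + 2*m/s (a(m, s) = -6 + 2*(m/s) = -6 + 2*m/s)
K(F) = -16 + F (K(F) = -8 + (-8 + F) = -16 + F)
a(105, 116) - K((-4 + 4)²) = (-6 + 2*105/116) - (-16 + (-4 + 4)²) = (-6 + 2*105*(1/116)) - (-16 + 0²) = (-6 + 105/58) - (-16 + 0) = -243/58 - 1*(-16) = -243/58 + 16 = 685/58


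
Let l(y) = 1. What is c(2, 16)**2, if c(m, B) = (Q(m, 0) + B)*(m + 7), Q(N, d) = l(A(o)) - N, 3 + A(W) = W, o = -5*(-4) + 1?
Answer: 18225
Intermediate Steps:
o = 21 (o = 20 + 1 = 21)
A(W) = -3 + W
Q(N, d) = 1 - N
c(m, B) = (7 + m)*(1 + B - m) (c(m, B) = ((1 - m) + B)*(m + 7) = (1 + B - m)*(7 + m) = (7 + m)*(1 + B - m))
c(2, 16)**2 = (7 - 1*2**2 - 6*2 + 7*16 + 16*2)**2 = (7 - 1*4 - 12 + 112 + 32)**2 = (7 - 4 - 12 + 112 + 32)**2 = 135**2 = 18225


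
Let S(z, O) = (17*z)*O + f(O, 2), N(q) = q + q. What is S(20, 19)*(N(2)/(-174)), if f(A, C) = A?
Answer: -12958/87 ≈ -148.94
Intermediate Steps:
N(q) = 2*q
S(z, O) = O + 17*O*z (S(z, O) = (17*z)*O + O = 17*O*z + O = O + 17*O*z)
S(20, 19)*(N(2)/(-174)) = (19*(1 + 17*20))*((2*2)/(-174)) = (19*(1 + 340))*(4*(-1/174)) = (19*341)*(-2/87) = 6479*(-2/87) = -12958/87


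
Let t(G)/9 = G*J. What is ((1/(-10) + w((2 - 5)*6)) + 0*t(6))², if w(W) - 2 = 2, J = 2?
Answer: 1521/100 ≈ 15.210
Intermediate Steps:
w(W) = 4 (w(W) = 2 + 2 = 4)
t(G) = 18*G (t(G) = 9*(G*2) = 9*(2*G) = 18*G)
((1/(-10) + w((2 - 5)*6)) + 0*t(6))² = ((1/(-10) + 4) + 0*(18*6))² = ((-⅒ + 4) + 0*108)² = (39/10 + 0)² = (39/10)² = 1521/100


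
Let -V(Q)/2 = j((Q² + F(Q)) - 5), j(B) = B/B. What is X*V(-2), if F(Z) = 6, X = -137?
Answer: 274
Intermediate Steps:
j(B) = 1
V(Q) = -2 (V(Q) = -2*1 = -2)
X*V(-2) = -137*(-2) = 274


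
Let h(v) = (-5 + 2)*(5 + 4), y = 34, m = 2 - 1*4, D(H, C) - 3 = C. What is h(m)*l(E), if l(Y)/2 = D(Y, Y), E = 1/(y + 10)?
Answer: -3591/22 ≈ -163.23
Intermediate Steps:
D(H, C) = 3 + C
m = -2 (m = 2 - 4 = -2)
E = 1/44 (E = 1/(34 + 10) = 1/44 ≈ 0.022727)
l(Y) = 6 + 2*Y (l(Y) = 2*(3 + Y) = 6 + 2*Y)
h(v) = -27 (h(v) = -3*9 = -27)
h(m)*l(E) = -27*(6 + 2*(1/44)) = -27*(6 + 1/22) = -27*133/22 = -3591/22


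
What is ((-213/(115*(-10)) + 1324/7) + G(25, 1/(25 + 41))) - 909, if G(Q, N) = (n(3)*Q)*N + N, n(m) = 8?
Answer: -31728637/44275 ≈ -716.63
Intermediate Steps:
G(Q, N) = N + 8*N*Q (G(Q, N) = (8*Q)*N + N = 8*N*Q + N = N + 8*N*Q)
((-213/(115*(-10)) + 1324/7) + G(25, 1/(25 + 41))) - 909 = ((-213/(115*(-10)) + 1324/7) + (1 + 8*25)/(25 + 41)) - 909 = ((-213/(-1150) + 1324*(1/7)) + (1 + 200)/66) - 909 = ((-213*(-1/1150) + 1324/7) + (1/66)*201) - 909 = ((213/1150 + 1324/7) + 67/22) - 909 = (1524091/8050 + 67/22) - 909 = 8517338/44275 - 909 = -31728637/44275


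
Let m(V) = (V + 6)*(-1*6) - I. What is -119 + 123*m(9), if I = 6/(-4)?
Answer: -22009/2 ≈ -11005.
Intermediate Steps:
I = -3/2 (I = 6*(-1/4) = -3/2 ≈ -1.5000)
m(V) = -69/2 - 6*V (m(V) = (V + 6)*(-1*6) - 1*(-3/2) = (6 + V)*(-6) + 3/2 = (-36 - 6*V) + 3/2 = -69/2 - 6*V)
-119 + 123*m(9) = -119 + 123*(-69/2 - 6*9) = -119 + 123*(-69/2 - 54) = -119 + 123*(-177/2) = -119 - 21771/2 = -22009/2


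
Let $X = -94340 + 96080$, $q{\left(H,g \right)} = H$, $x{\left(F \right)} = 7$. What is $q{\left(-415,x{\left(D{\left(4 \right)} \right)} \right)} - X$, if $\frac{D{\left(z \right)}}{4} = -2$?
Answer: $-2155$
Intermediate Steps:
$D{\left(z \right)} = -8$ ($D{\left(z \right)} = 4 \left(-2\right) = -8$)
$X = 1740$
$q{\left(-415,x{\left(D{\left(4 \right)} \right)} \right)} - X = -415 - 1740 = -2155$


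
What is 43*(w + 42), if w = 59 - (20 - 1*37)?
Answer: 5074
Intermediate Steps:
w = 76 (w = 59 - (20 - 37) = 59 - 1*(-17) = 59 + 17 = 76)
43*(w + 42) = 43*(76 + 42) = 43*118 = 5074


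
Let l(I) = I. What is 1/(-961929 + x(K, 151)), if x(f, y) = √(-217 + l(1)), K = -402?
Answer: -35627/34270644491 - 2*I*√6/308435800419 ≈ -1.0396e-6 - 1.5883e-11*I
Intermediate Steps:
x(f, y) = 6*I*√6 (x(f, y) = √(-217 + 1) = √(-216) = 6*I*√6)
1/(-961929 + x(K, 151)) = 1/(-961929 + 6*I*√6)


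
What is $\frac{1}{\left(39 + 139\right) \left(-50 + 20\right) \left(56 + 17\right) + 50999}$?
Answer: $- \frac{1}{338821} \approx -2.9514 \cdot 10^{-6}$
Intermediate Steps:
$\frac{1}{\left(39 + 139\right) \left(-50 + 20\right) \left(56 + 17\right) + 50999} = \frac{1}{178 \left(\left(-30\right) 73\right) + 50999} = \frac{1}{178 \left(-2190\right) + 50999} = \frac{1}{-389820 + 50999} = \frac{1}{-338821} = - \frac{1}{338821}$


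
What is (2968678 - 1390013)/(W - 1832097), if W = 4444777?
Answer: 315733/522536 ≈ 0.60423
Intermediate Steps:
(2968678 - 1390013)/(W - 1832097) = (2968678 - 1390013)/(4444777 - 1832097) = 1578665/2612680 = 1578665*(1/2612680) = 315733/522536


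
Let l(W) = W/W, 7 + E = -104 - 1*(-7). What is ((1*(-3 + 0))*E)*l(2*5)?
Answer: 312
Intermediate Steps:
E = -104 (E = -7 + (-104 - 1*(-7)) = -7 + (-104 + 7) = -7 - 97 = -104)
l(W) = 1
((1*(-3 + 0))*E)*l(2*5) = ((1*(-3 + 0))*(-104))*1 = ((1*(-3))*(-104))*1 = -3*(-104)*1 = 312*1 = 312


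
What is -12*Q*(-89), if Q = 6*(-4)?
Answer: -25632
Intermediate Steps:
Q = -24
-12*Q*(-89) = -12*(-24)*(-89) = 288*(-89) = -25632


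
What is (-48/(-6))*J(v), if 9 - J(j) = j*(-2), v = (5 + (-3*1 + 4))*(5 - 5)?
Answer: 72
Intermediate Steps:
v = 0 (v = (5 + (-3 + 4))*0 = (5 + 1)*0 = 6*0 = 0)
J(j) = 9 + 2*j (J(j) = 9 - j*(-2) = 9 - (-2)*j = 9 + 2*j)
(-48/(-6))*J(v) = (-48/(-6))*(9 + 2*0) = (-48*(-1)/6)*(9 + 0) = -6*(-4/3)*9 = 8*9 = 72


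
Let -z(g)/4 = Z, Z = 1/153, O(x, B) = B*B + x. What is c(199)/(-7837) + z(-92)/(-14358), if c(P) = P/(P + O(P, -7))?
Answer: -4148485/75447104643 ≈ -5.4985e-5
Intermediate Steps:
O(x, B) = x + B² (O(x, B) = B² + x = x + B²)
Z = 1/153 ≈ 0.0065359
z(g) = -4/153 (z(g) = -4*1/153 = -4/153)
c(P) = P/(49 + 2*P) (c(P) = P/(P + (P + (-7)²)) = P/(P + (P + 49)) = P/(P + (49 + P)) = P/(49 + 2*P))
c(199)/(-7837) + z(-92)/(-14358) = (199/(49 + 2*199))/(-7837) - 4/153/(-14358) = (199/(49 + 398))*(-1/7837) - 4/153*(-1/14358) = (199/447)*(-1/7837) + 2/1098387 = -199/3503139 + 2/1098387 = -4148485/75447104643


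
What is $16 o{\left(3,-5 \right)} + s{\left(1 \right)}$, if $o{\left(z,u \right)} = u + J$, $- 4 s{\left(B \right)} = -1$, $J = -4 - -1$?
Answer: $- \frac{511}{4} \approx -127.75$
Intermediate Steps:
$J = -3$ ($J = -4 + 1 = -3$)
$s{\left(B \right)} = \frac{1}{4}$ ($s{\left(B \right)} = \left(- \frac{1}{4}\right) \left(-1\right) = \frac{1}{4}$)
$o{\left(z,u \right)} = -3 + u$ ($o{\left(z,u \right)} = u - 3 = -3 + u$)
$16 o{\left(3,-5 \right)} + s{\left(1 \right)} = 16 \left(-3 - 5\right) + \frac{1}{4} = 16 \left(-8\right) + \frac{1}{4} = -128 + \frac{1}{4} = - \frac{511}{4}$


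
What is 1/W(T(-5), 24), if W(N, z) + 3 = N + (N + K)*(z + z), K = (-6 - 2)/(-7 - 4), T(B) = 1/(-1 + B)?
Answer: 66/1567 ≈ 0.042119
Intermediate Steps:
K = 8/11 (K = -8/(-11) = -8*(-1/11) = 8/11 ≈ 0.72727)
W(N, z) = -3 + N + 2*z*(8/11 + N) (W(N, z) = -3 + (N + (N + 8/11)*(z + z)) = -3 + (N + (8/11 + N)*(2*z)) = -3 + (N + 2*z*(8/11 + N)) = -3 + N + 2*z*(8/11 + N))
1/W(T(-5), 24) = 1/(-3 + 1/(-1 - 5) + (16/11)*24 + 2*24/(-1 - 5)) = 1/(-3 + 1/(-6) + 384/11 + 2*24/(-6)) = 1/(-3 - ⅙ + 384/11 + 2*(-⅙)*24) = 1/(-3 - ⅙ + 384/11 - 8) = 1/(1567/66) = 66/1567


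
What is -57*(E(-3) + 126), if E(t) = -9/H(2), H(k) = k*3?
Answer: -14193/2 ≈ -7096.5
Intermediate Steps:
H(k) = 3*k
E(t) = -3/2 (E(t) = -9/(3*2) = -9/6 = -9*⅙ = -3/2)
-57*(E(-3) + 126) = -57*(-3/2 + 126) = -57*249/2 = -14193/2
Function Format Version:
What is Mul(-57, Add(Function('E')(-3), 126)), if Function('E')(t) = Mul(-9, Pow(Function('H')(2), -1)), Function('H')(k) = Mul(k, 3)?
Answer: Rational(-14193, 2) ≈ -7096.5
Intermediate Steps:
Function('H')(k) = Mul(3, k)
Function('E')(t) = Rational(-3, 2) (Function('E')(t) = Mul(-9, Pow(Mul(3, 2), -1)) = Mul(-9, Pow(6, -1)) = Mul(-9, Rational(1, 6)) = Rational(-3, 2))
Mul(-57, Add(Function('E')(-3), 126)) = Mul(-57, Add(Rational(-3, 2), 126)) = Mul(-57, Rational(249, 2)) = Rational(-14193, 2)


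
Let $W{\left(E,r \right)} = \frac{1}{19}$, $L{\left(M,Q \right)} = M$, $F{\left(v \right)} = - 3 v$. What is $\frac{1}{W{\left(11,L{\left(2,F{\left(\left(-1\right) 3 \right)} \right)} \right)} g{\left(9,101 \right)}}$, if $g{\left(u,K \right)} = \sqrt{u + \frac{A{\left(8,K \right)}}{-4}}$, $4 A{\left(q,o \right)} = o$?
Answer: $\frac{76 \sqrt{43}}{43} \approx 11.59$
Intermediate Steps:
$A{\left(q,o \right)} = \frac{o}{4}$
$W{\left(E,r \right)} = \frac{1}{19}$
$g{\left(u,K \right)} = \sqrt{u - \frac{K}{16}}$ ($g{\left(u,K \right)} = \sqrt{u + \frac{\frac{1}{4} K}{-4}} = \sqrt{u + \frac{K}{4} \left(- \frac{1}{4}\right)} = \sqrt{u - \frac{K}{16}}$)
$\frac{1}{W{\left(11,L{\left(2,F{\left(\left(-1\right) 3 \right)} \right)} \right)} g{\left(9,101 \right)}} = \frac{1}{\frac{1}{19} \frac{\sqrt{\left(-1\right) 101 + 16 \cdot 9}}{4}} = \frac{1}{\frac{1}{19} \frac{\sqrt{-101 + 144}}{4}} = \frac{1}{\frac{1}{19} \frac{\sqrt{43}}{4}} = \frac{1}{\frac{1}{76} \sqrt{43}} = \frac{76 \sqrt{43}}{43}$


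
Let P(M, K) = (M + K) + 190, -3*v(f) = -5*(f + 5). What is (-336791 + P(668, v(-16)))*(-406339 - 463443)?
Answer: 876613267828/3 ≈ 2.9220e+11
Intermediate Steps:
v(f) = 25/3 + 5*f/3 (v(f) = -(-5)*(f + 5)/3 = -(-5)*(5 + f)/3 = -(-25 - 5*f)/3 = 25/3 + 5*f/3)
P(M, K) = 190 + K + M (P(M, K) = (K + M) + 190 = 190 + K + M)
(-336791 + P(668, v(-16)))*(-406339 - 463443) = (-336791 + (190 + (25/3 + (5/3)*(-16)) + 668))*(-406339 - 463443) = (-336791 + (190 + (25/3 - 80/3) + 668))*(-869782) = (-336791 + (190 - 55/3 + 668))*(-869782) = (-336791 + 2519/3)*(-869782) = -1007854/3*(-869782) = 876613267828/3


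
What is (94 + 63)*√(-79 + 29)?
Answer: 785*I*√2 ≈ 1110.2*I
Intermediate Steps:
(94 + 63)*√(-79 + 29) = 157*√(-50) = 157*(5*I*√2) = 785*I*√2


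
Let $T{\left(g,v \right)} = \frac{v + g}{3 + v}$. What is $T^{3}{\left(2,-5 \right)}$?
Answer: $\frac{27}{8} \approx 3.375$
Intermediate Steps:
$T{\left(g,v \right)} = \frac{g + v}{3 + v}$
$T^{3}{\left(2,-5 \right)} = \left(\frac{2 - 5}{3 - 5}\right)^{3} = \left(\frac{1}{-2} \left(-3\right)\right)^{3} = \left(\left(- \frac{1}{2}\right) \left(-3\right)\right)^{3} = \left(\frac{3}{2}\right)^{3} = \frac{27}{8}$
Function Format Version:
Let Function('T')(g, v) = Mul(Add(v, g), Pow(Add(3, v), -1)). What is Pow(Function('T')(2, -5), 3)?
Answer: Rational(27, 8) ≈ 3.3750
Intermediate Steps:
Function('T')(g, v) = Mul(Pow(Add(3, v), -1), Add(g, v)) (Function('T')(g, v) = Mul(Add(g, v), Pow(Add(3, v), -1)) = Mul(Pow(Add(3, v), -1), Add(g, v)))
Pow(Function('T')(2, -5), 3) = Pow(Mul(Pow(Add(3, -5), -1), Add(2, -5)), 3) = Pow(Mul(Pow(-2, -1), -3), 3) = Pow(Mul(Rational(-1, 2), -3), 3) = Pow(Rational(3, 2), 3) = Rational(27, 8)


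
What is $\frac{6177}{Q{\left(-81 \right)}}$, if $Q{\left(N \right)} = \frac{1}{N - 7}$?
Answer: $-543576$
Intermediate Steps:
$Q{\left(N \right)} = \frac{1}{-7 + N}$
$\frac{6177}{Q{\left(-81 \right)}} = \frac{6177}{\frac{1}{-7 - 81}} = \frac{6177}{\frac{1}{-88}} = \frac{6177}{- \frac{1}{88}} = 6177 \left(-88\right) = -543576$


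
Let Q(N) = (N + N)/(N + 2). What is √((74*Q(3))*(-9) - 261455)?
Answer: 13*I*√38795/5 ≈ 512.11*I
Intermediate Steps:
Q(N) = 2*N/(2 + N) (Q(N) = (2*N)/(2 + N) = 2*N/(2 + N))
√((74*Q(3))*(-9) - 261455) = √((74*(2*3/(2 + 3)))*(-9) - 261455) = √((74*(2*3/5))*(-9) - 261455) = √((74*(2*3*(⅕)))*(-9) - 261455) = √((74*(6/5))*(-9) - 261455) = √((444/5)*(-9) - 261455) = √(-3996/5 - 261455) = √(-1311271/5) = 13*I*√38795/5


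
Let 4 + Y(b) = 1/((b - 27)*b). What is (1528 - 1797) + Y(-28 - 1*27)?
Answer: -1231229/4510 ≈ -273.00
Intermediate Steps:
Y(b) = -4 + 1/(b*(-27 + b)) (Y(b) = -4 + 1/((b - 27)*b) = -4 + 1/((-27 + b)*b) = -4 + 1/(b*(-27 + b)))
(1528 - 1797) + Y(-28 - 1*27) = (1528 - 1797) + (1 - 4*(-28 - 1*27)² + 108*(-28 - 1*27))/((-28 - 1*27)*(-27 + (-28 - 1*27))) = -269 + (1 - 4*(-28 - 27)² + 108*(-28 - 27))/((-28 - 27)*(-27 + (-28 - 27))) = -269 + (1 - 4*(-55)² + 108*(-55))/((-55)*(-27 - 55)) = -269 - 1/55*(1 - 4*3025 - 5940)/(-82) = -269 - 1/55*(-1/82)*(1 - 12100 - 5940) = -269 - 1/55*(-1/82)*(-18039) = -269 - 18039/4510 = -1231229/4510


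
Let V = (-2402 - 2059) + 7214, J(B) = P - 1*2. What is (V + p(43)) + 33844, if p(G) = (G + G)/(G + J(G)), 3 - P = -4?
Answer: 878371/24 ≈ 36599.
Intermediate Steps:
P = 7 (P = 3 - 1*(-4) = 3 + 4 = 7)
J(B) = 5 (J(B) = 7 - 1*2 = 7 - 2 = 5)
p(G) = 2*G/(5 + G) (p(G) = (G + G)/(G + 5) = (2*G)/(5 + G) = 2*G/(5 + G))
V = 2753 (V = -4461 + 7214 = 2753)
(V + p(43)) + 33844 = (2753 + 2*43/(5 + 43)) + 33844 = (2753 + 2*43/48) + 33844 = (2753 + 2*43*(1/48)) + 33844 = (2753 + 43/24) + 33844 = 66115/24 + 33844 = 878371/24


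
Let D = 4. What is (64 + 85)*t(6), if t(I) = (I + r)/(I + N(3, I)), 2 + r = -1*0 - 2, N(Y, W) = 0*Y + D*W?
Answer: 149/15 ≈ 9.9333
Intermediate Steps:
N(Y, W) = 4*W (N(Y, W) = 0*Y + 4*W = 0 + 4*W = 4*W)
r = -4 (r = -2 + (-1*0 - 2) = -2 + (0 - 2) = -2 - 2 = -4)
t(I) = (-4 + I)/(5*I) (t(I) = (I - 4)/(I + 4*I) = (-4 + I)/((5*I)) = (-4 + I)*(1/(5*I)) = (-4 + I)/(5*I))
(64 + 85)*t(6) = (64 + 85)*((⅕)*(-4 + 6)/6) = 149*((⅕)*(⅙)*2) = 149*(1/15) = 149/15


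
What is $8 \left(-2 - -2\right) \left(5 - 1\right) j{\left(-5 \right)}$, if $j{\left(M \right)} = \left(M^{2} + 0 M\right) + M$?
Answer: $0$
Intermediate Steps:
$j{\left(M \right)} = M + M^{2}$ ($j{\left(M \right)} = \left(M^{2} + 0\right) + M = M^{2} + M = M + M^{2}$)
$8 \left(-2 - -2\right) \left(5 - 1\right) j{\left(-5 \right)} = 8 \left(-2 - -2\right) \left(5 - 1\right) \left(- 5 \left(1 - 5\right)\right) = 8 \left(-2 + 2\right) 4 \left(\left(-5\right) \left(-4\right)\right) = 8 \cdot 0 \cdot 4 \cdot 20 = 8 \cdot 0 \cdot 20 = 0 \cdot 20 = 0$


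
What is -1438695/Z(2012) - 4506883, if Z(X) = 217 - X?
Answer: -1617683258/359 ≈ -4.5061e+6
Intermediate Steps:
-1438695/Z(2012) - 4506883 = -1438695/(217 - 1*2012) - 4506883 = -1438695/(217 - 2012) - 4506883 = -1438695/(-1795) - 4506883 = -1438695*(-1/1795) - 4506883 = 287739/359 - 4506883 = -1617683258/359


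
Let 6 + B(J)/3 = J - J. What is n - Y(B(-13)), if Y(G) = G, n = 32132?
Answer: 32150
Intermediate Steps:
B(J) = -18 (B(J) = -18 + 3*(J - J) = -18 + 3*0 = -18 + 0 = -18)
n - Y(B(-13)) = 32132 - 1*(-18) = 32132 + 18 = 32150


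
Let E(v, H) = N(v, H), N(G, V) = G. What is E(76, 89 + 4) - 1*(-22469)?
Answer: 22545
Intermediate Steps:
E(v, H) = v
E(76, 89 + 4) - 1*(-22469) = 76 - 1*(-22469) = 76 + 22469 = 22545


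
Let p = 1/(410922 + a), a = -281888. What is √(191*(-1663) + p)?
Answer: I*√5288517396730714/129034 ≈ 563.59*I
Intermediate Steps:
p = 1/129034 (p = 1/(410922 - 281888) = 1/129034 ≈ 7.7499e-6)
√(191*(-1663) + p) = √(191*(-1663) + 1/129034) = √(-317633 + 1/129034) = √(-40985456521/129034) = I*√5288517396730714/129034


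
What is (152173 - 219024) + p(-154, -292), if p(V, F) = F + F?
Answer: -67435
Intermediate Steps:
p(V, F) = 2*F
(152173 - 219024) + p(-154, -292) = (152173 - 219024) + 2*(-292) = -66851 - 584 = -67435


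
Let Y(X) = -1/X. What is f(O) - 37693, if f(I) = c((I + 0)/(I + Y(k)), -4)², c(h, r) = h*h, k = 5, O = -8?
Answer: -106508849373/2825761 ≈ -37692.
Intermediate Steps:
c(h, r) = h²
f(I) = I⁴/(-⅕ + I)⁴ (f(I) = (((I + 0)/(I - 1/5))²)² = ((I/(I - 1*⅕))²)² = ((I/(I - ⅕))²)² = ((I/(-⅕ + I))²)² = (I²/(-⅕ + I)²)² = I⁴/(-⅕ + I)⁴)
f(O) - 37693 = 625*(-8)⁴/(-1 + 5*(-8))⁴ - 37693 = 625*4096/(-1 - 40)⁴ - 37693 = 625*4096/(-41)⁴ - 37693 = 625*4096*(1/2825761) - 37693 = 2560000/2825761 - 37693 = -106508849373/2825761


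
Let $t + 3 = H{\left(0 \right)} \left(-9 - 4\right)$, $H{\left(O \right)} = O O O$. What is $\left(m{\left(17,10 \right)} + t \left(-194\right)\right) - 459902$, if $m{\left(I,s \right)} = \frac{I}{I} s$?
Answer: $-459310$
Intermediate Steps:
$H{\left(O \right)} = O^{3}$ ($H{\left(O \right)} = O^{2} O = O^{3}$)
$t = -3$ ($t = -3 + 0^{3} \left(-9 - 4\right) = -3 + 0 \left(-13\right) = -3 + 0 = -3$)
$m{\left(I,s \right)} = s$ ($m{\left(I,s \right)} = 1 s = s$)
$\left(m{\left(17,10 \right)} + t \left(-194\right)\right) - 459902 = \left(10 - -582\right) - 459902 = \left(10 + 582\right) - 459902 = 592 - 459902 = -459310$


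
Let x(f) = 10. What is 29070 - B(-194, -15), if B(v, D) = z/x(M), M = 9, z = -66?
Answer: 145383/5 ≈ 29077.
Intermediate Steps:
B(v, D) = -33/5 (B(v, D) = -66/10 = -66*⅒ = -33/5)
29070 - B(-194, -15) = 29070 - 1*(-33/5) = 29070 + 33/5 = 145383/5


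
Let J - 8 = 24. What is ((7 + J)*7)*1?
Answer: 273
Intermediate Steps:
J = 32 (J = 8 + 24 = 32)
((7 + J)*7)*1 = ((7 + 32)*7)*1 = (39*7)*1 = 273*1 = 273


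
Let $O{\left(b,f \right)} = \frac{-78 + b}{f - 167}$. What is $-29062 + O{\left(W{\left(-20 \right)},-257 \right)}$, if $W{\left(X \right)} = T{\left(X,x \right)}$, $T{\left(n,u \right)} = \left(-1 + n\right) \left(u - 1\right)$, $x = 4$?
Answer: $- \frac{12322147}{424} \approx -29062.0$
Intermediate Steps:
$T{\left(n,u \right)} = \left(-1 + n\right) \left(-1 + u\right)$
$W{\left(X \right)} = -3 + 3 X$ ($W{\left(X \right)} = 1 - X - 4 + X 4 = 1 - X - 4 + 4 X = -3 + 3 X$)
$O{\left(b,f \right)} = \frac{-78 + b}{-167 + f}$
$-29062 + O{\left(W{\left(-20 \right)},-257 \right)} = -29062 + \frac{-78 + \left(-3 + 3 \left(-20\right)\right)}{-167 - 257} = -29062 + \frac{-78 - 63}{-424} = -29062 - \frac{-78 - 63}{424} = -29062 - - \frac{141}{424} = -29062 + \frac{141}{424} = - \frac{12322147}{424}$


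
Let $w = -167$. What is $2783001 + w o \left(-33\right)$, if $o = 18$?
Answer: $2882199$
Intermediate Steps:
$2783001 + w o \left(-33\right) = 2783001 + \left(-167\right) 18 \left(-33\right) = 2783001 - -99198 = 2783001 + 99198 = 2882199$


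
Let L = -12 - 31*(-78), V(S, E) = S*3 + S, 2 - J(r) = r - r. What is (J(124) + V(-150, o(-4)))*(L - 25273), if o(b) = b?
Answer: 13674466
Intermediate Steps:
J(r) = 2 (J(r) = 2 - (r - r) = 2 - 1*0 = 2 + 0 = 2)
V(S, E) = 4*S (V(S, E) = 3*S + S = 4*S)
L = 2406 (L = -12 + 2418 = 2406)
(J(124) + V(-150, o(-4)))*(L - 25273) = (2 + 4*(-150))*(2406 - 25273) = (2 - 600)*(-22867) = -598*(-22867) = 13674466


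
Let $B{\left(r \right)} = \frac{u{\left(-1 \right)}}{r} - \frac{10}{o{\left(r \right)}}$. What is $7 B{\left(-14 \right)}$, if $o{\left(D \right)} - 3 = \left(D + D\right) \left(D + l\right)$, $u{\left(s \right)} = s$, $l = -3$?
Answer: $\frac{339}{958} \approx 0.35386$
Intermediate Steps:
$o{\left(D \right)} = 3 + 2 D \left(-3 + D\right)$ ($o{\left(D \right)} = 3 + \left(D + D\right) \left(D - 3\right) = 3 + 2 D \left(-3 + D\right)$)
$B{\left(r \right)} = - \frac{1}{r} - \frac{10}{3 - 6 r + 2 r^{2}}$
$7 B{\left(-14 \right)} = 7 \frac{-3 - -56 - 2 \left(-14\right)^{2}}{\left(-14\right) \left(3 - -84 + 2 \left(-14\right)^{2}\right)} = 7 \left(- \frac{-3 + 56 - 392}{14 \left(3 + 84 + 2 \cdot 196\right)}\right) = 7 \left(- \frac{-3 + 56 - 392}{14 \left(3 + 84 + 392\right)}\right) = 7 \left(\left(- \frac{1}{14}\right) \frac{1}{479} \left(-339\right)\right) = 7 \cdot \frac{339}{6706} = \frac{339}{958}$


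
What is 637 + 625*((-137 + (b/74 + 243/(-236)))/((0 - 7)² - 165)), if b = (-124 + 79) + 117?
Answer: 1393211819/1012912 ≈ 1375.5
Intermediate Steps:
b = 72 (b = -45 + 117 = 72)
637 + 625*((-137 + (b/74 + 243/(-236)))/((0 - 7)² - 165)) = 637 + 625*((-137 + (72/74 + 243/(-236)))/((0 - 7)² - 165)) = 637 + 625*((-137 + (72*(1/74) + 243*(-1/236)))/((-7)² - 165)) = 637 + 625*((-137 + (36/37 - 243/236))/(49 - 165)) = 637 + 625*((-137 - 495/8732)/(-116)) = 637 + 625*(-1196779/8732*(-1/116)) = 637 + 625*(1196779/1012912) = 637 + 747986875/1012912 = 1393211819/1012912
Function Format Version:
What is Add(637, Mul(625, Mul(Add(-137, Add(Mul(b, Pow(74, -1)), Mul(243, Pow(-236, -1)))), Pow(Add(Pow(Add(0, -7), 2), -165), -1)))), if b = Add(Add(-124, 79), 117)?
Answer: Rational(1393211819, 1012912) ≈ 1375.5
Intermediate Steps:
b = 72 (b = Add(-45, 117) = 72)
Add(637, Mul(625, Mul(Add(-137, Add(Mul(b, Pow(74, -1)), Mul(243, Pow(-236, -1)))), Pow(Add(Pow(Add(0, -7), 2), -165), -1)))) = Add(637, Mul(625, Mul(Add(-137, Add(Mul(72, Pow(74, -1)), Mul(243, Pow(-236, -1)))), Pow(Add(Pow(Add(0, -7), 2), -165), -1)))) = Add(637, Mul(625, Mul(Add(-137, Add(Mul(72, Rational(1, 74)), Mul(243, Rational(-1, 236)))), Pow(Add(Pow(-7, 2), -165), -1)))) = Add(637, Mul(625, Mul(Add(-137, Add(Rational(36, 37), Rational(-243, 236))), Pow(Add(49, -165), -1)))) = Add(637, Mul(625, Mul(Add(-137, Rational(-495, 8732)), Pow(-116, -1)))) = Add(637, Mul(625, Mul(Rational(-1196779, 8732), Rational(-1, 116)))) = Add(637, Mul(625, Rational(1196779, 1012912))) = Add(637, Rational(747986875, 1012912)) = Rational(1393211819, 1012912)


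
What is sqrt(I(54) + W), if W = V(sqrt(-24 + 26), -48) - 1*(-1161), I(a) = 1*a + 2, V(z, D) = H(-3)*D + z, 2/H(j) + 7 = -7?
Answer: sqrt(59969 + 49*sqrt(2))/7 ≈ 35.004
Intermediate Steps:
H(j) = -1/7 (H(j) = 2/(-7 - 7) = 2/(-14) = 2*(-1/14) = -1/7)
V(z, D) = z - D/7 (V(z, D) = -D/7 + z = z - D/7)
I(a) = 2 + a (I(a) = a + 2 = 2 + a)
W = 8175/7 + sqrt(2) (W = (sqrt(-24 + 26) - 1/7*(-48)) - 1*(-1161) = (sqrt(2) + 48/7) + 1161 = (48/7 + sqrt(2)) + 1161 = 8175/7 + sqrt(2) ≈ 1169.3)
sqrt(I(54) + W) = sqrt((2 + 54) + (8175/7 + sqrt(2))) = sqrt(56 + (8175/7 + sqrt(2))) = sqrt(8567/7 + sqrt(2))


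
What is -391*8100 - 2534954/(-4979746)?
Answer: -7885675510823/2489873 ≈ -3.1671e+6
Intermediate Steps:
-391*8100 - 2534954/(-4979746) = -3167100 - 2534954*(-1/4979746) = -3167100 + 1267477/2489873 = -7885675510823/2489873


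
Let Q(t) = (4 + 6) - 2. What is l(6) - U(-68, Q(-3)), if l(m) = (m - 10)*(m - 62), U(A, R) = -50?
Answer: 274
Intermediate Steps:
Q(t) = 8 (Q(t) = 10 - 2 = 8)
l(m) = (-62 + m)*(-10 + m) (l(m) = (-10 + m)*(-62 + m) = (-62 + m)*(-10 + m))
l(6) - U(-68, Q(-3)) = (620 + 6² - 72*6) - 1*(-50) = (620 + 36 - 432) + 50 = 224 + 50 = 274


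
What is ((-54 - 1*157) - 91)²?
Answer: 91204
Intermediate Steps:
((-54 - 1*157) - 91)² = ((-54 - 157) - 91)² = (-211 - 91)² = (-302)² = 91204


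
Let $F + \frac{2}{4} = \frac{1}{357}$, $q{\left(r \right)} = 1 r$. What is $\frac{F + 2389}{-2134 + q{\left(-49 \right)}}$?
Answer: $- \frac{1705391}{1558662} \approx -1.0941$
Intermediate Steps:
$q{\left(r \right)} = r$
$F = - \frac{355}{714}$ ($F = - \frac{1}{2} + \frac{1}{357} = - \frac{355}{714} \approx -0.4972$)
$\frac{F + 2389}{-2134 + q{\left(-49 \right)}} = \frac{- \frac{355}{714} + 2389}{-2134 - 49} = \frac{1705391}{714 \left(-2183\right)} = \frac{1705391}{714} \left(- \frac{1}{2183}\right) = - \frac{1705391}{1558662}$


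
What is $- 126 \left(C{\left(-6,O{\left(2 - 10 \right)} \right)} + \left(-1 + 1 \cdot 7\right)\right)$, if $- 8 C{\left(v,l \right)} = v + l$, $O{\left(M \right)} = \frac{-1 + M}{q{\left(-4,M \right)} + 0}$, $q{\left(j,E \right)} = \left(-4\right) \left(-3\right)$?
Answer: $- \frac{13797}{16} \approx -862.31$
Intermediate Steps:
$q{\left(j,E \right)} = 12$
$O{\left(M \right)} = - \frac{1}{12} + \frac{M}{12}$ ($O{\left(M \right)} = \frac{-1 + M}{12 + 0} = \frac{-1 + M}{12} = \left(-1 + M\right) \frac{1}{12} = - \frac{1}{12} + \frac{M}{12}$)
$C{\left(v,l \right)} = - \frac{l}{8} - \frac{v}{8}$ ($C{\left(v,l \right)} = - \frac{v + l}{8} = - \frac{l + v}{8} = - \frac{l}{8} - \frac{v}{8}$)
$- 126 \left(C{\left(-6,O{\left(2 - 10 \right)} \right)} + \left(-1 + 1 \cdot 7\right)\right) = - 126 \left(\left(- \frac{- \frac{1}{12} + \frac{2 - 10}{12}}{8} - - \frac{3}{4}\right) + \left(-1 + 1 \cdot 7\right)\right) = - 126 \left(\left(- \frac{- \frac{1}{12} + \frac{2 - 10}{12}}{8} + \frac{3}{4}\right) + \left(-1 + 7\right)\right) = - 126 \left(\left(- \frac{- \frac{1}{12} + \frac{1}{12} \left(-8\right)}{8} + \frac{3}{4}\right) + 6\right) = - 126 \left(\left(- \frac{- \frac{1}{12} - \frac{2}{3}}{8} + \frac{3}{4}\right) + 6\right) = - 126 \left(\left(\left(- \frac{1}{8}\right) \left(- \frac{3}{4}\right) + \frac{3}{4}\right) + 6\right) = - 126 \left(\left(\frac{3}{32} + \frac{3}{4}\right) + 6\right) = - 126 \left(\frac{27}{32} + 6\right) = \left(-126\right) \frac{219}{32} = - \frac{13797}{16}$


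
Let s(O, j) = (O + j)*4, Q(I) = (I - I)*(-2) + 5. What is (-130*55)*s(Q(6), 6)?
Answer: -314600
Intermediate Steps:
Q(I) = 5 (Q(I) = 0*(-2) + 5 = 0 + 5 = 5)
s(O, j) = 4*O + 4*j
(-130*55)*s(Q(6), 6) = (-130*55)*(4*5 + 4*6) = -7150*(20 + 24) = -7150*44 = -314600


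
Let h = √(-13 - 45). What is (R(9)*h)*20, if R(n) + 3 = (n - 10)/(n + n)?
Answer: -550*I*√58/9 ≈ -465.41*I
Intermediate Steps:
R(n) = -3 + (-10 + n)/(2*n) (R(n) = -3 + (n - 10)/(n + n) = -3 + (-10 + n)/((2*n)) = -3 + (-10 + n)*(1/(2*n)) = -3 + (-10 + n)/(2*n))
h = I*√58 (h = √(-58) = I*√58 ≈ 7.6158*I)
(R(9)*h)*20 = ((-5/2 - 5/9)*(I*√58))*20 = -55*I*√58/18*20 = -550*I*√58/9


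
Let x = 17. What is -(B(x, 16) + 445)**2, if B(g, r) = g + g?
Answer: -229441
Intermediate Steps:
B(g, r) = 2*g
-(B(x, 16) + 445)**2 = -(2*17 + 445)**2 = -(34 + 445)**2 = -1*479**2 = -1*229441 = -229441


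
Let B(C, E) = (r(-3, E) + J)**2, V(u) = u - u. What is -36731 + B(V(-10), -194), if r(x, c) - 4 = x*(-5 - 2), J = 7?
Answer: -35707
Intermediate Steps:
V(u) = 0
r(x, c) = 4 - 7*x (r(x, c) = 4 + x*(-5 - 2) = 4 + x*(-7) = 4 - 7*x)
B(C, E) = 1024 (B(C, E) = ((4 - 7*(-3)) + 7)**2 = ((4 + 21) + 7)**2 = (25 + 7)**2 = 32**2 = 1024)
-36731 + B(V(-10), -194) = -36731 + 1024 = -35707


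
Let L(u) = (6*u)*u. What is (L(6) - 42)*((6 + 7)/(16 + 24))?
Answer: 1131/20 ≈ 56.550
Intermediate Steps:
L(u) = 6*u**2
(L(6) - 42)*((6 + 7)/(16 + 24)) = (6*6**2 - 42)*((6 + 7)/(16 + 24)) = (6*36 - 42)*(13/40) = (216 - 42)*(13*(1/40)) = 174*(13/40) = 1131/20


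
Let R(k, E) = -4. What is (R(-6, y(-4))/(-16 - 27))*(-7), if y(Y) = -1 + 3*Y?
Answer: -28/43 ≈ -0.65116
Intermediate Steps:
(R(-6, y(-4))/(-16 - 27))*(-7) = -4/(-16 - 27)*(-7) = -4/(-43)*(-7) = -4*(-1/43)*(-7) = (4/43)*(-7) = -28/43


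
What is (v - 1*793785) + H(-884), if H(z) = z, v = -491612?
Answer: -1286281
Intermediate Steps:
(v - 1*793785) + H(-884) = (-491612 - 1*793785) - 884 = (-491612 - 793785) - 884 = -1285397 - 884 = -1286281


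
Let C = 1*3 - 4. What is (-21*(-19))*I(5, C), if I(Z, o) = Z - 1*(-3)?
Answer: 3192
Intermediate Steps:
C = -1 (C = 3 - 4 = -1)
I(Z, o) = 3 + Z (I(Z, o) = Z + 3 = 3 + Z)
(-21*(-19))*I(5, C) = (-21*(-19))*(3 + 5) = 399*8 = 3192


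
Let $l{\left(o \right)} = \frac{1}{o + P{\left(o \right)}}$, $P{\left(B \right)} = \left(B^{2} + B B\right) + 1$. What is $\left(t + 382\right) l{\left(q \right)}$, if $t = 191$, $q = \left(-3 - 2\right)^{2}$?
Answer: $\frac{573}{1276} \approx 0.44906$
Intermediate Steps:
$P{\left(B \right)} = 1 + 2 B^{2}$ ($P{\left(B \right)} = \left(B^{2} + B^{2}\right) + 1 = 2 B^{2} + 1 = 1 + 2 B^{2}$)
$q = 25$ ($q = \left(-5\right)^{2} = 25$)
$l{\left(o \right)} = \frac{1}{1 + o + 2 o^{2}}$ ($l{\left(o \right)} = \frac{1}{o + \left(1 + 2 o^{2}\right)} = \frac{1}{1 + o + 2 o^{2}}$)
$\left(t + 382\right) l{\left(q \right)} = \frac{191 + 382}{1 + 25 + 2 \cdot 25^{2}} = \frac{573}{1 + 25 + 2 \cdot 625} = \frac{573}{1 + 25 + 1250} = \frac{573}{1276}$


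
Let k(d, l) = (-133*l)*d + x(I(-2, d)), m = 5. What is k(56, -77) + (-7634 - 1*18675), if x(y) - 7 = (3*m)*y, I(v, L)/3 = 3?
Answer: 547329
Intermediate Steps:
I(v, L) = 9 (I(v, L) = 3*3 = 9)
x(y) = 7 + 15*y (x(y) = 7 + (3*5)*y = 7 + 15*y)
k(d, l) = 142 - 133*d*l (k(d, l) = (-133*l)*d + (7 + 15*9) = -133*d*l + (7 + 135) = -133*d*l + 142 = 142 - 133*d*l)
k(56, -77) + (-7634 - 1*18675) = (142 - 133*56*(-77)) + (-7634 - 1*18675) = (142 + 573496) + (-7634 - 18675) = 573638 - 26309 = 547329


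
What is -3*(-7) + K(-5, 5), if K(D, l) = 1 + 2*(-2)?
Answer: 18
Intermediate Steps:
K(D, l) = -3 (K(D, l) = 1 - 4 = -3)
-3*(-7) + K(-5, 5) = -3*(-7) - 3 = 21 - 3 = 18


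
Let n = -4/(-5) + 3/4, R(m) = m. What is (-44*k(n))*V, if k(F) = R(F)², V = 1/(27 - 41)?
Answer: 10571/1400 ≈ 7.5507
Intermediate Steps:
V = -1/14 (V = 1/(-14) = -1/14 ≈ -0.071429)
n = 31/20 (n = -4*(-⅕) + 3*(¼) = ⅘ + ¾ = 31/20 ≈ 1.5500)
k(F) = F²
(-44*k(n))*V = -44*(31/20)²*(-1/14) = -44*961/400*(-1/14) = -10571/100*(-1/14) = 10571/1400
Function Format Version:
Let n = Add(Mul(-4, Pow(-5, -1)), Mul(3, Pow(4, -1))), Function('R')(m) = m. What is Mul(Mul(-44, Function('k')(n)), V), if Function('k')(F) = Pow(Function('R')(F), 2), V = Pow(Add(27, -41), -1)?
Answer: Rational(10571, 1400) ≈ 7.5507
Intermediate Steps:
V = Rational(-1, 14) (V = Pow(-14, -1) = Rational(-1, 14) ≈ -0.071429)
n = Rational(31, 20) (n = Add(Mul(-4, Rational(-1, 5)), Mul(3, Rational(1, 4))) = Add(Rational(4, 5), Rational(3, 4)) = Rational(31, 20) ≈ 1.5500)
Function('k')(F) = Pow(F, 2)
Mul(Mul(-44, Function('k')(n)), V) = Mul(Mul(-44, Pow(Rational(31, 20), 2)), Rational(-1, 14)) = Mul(Mul(-44, Rational(961, 400)), Rational(-1, 14)) = Mul(Rational(-10571, 100), Rational(-1, 14)) = Rational(10571, 1400)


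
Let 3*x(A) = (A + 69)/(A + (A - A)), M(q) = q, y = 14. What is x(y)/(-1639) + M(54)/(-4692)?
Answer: -171112/13457829 ≈ -0.012715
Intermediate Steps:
x(A) = (69 + A)/(3*A) (x(A) = ((A + 69)/(A + (A - A)))/3 = ((69 + A)/(A + 0))/3 = ((69 + A)/A)/3 = (69 + A)/(3*A))
x(y)/(-1639) + M(54)/(-4692) = ((1/3)*(69 + 14)/14)/(-1639) + 54/(-4692) = ((1/3)*(1/14)*83)*(-1/1639) + 54*(-1/4692) = (83/42)*(-1/1639) - 9/782 = -83/68838 - 9/782 = -171112/13457829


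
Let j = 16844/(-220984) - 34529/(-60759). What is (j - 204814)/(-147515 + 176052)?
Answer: -15988274534377/2227672359126 ≈ -7.1771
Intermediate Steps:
j = 38412395/78062598 (j = 16844*(-1/220984) - 34529*(-1/60759) = -4211/55246 + 803/1413 = 38412395/78062598 ≈ 0.49207)
(j - 204814)/(-147515 + 176052) = (38412395/78062598 - 204814)/(-147515 + 176052) = -15988274534377/78062598/28537 = -15988274534377/78062598*1/28537 = -15988274534377/2227672359126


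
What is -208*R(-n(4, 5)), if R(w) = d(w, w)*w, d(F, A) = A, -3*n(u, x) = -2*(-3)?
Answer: -832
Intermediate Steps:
n(u, x) = -2 (n(u, x) = -(-2)*(-3)/3 = -⅓*6 = -2)
R(w) = w² (R(w) = w*w = w²)
-208*R(-n(4, 5)) = -208*(-1*(-2))² = -208*2² = -208*4 = -832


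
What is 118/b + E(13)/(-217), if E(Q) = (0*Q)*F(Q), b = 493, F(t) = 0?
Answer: 118/493 ≈ 0.23935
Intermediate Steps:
E(Q) = 0 (E(Q) = (0*Q)*0 = 0*0 = 0)
118/b + E(13)/(-217) = 118/493 + 0/(-217) = 118*(1/493) + 0*(-1/217) = 118/493 + 0 = 118/493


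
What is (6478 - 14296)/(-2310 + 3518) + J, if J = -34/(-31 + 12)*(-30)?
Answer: -690351/11476 ≈ -60.156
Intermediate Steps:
J = -1020/19 (J = -34/(-19)*(-30) = -34*(-1/19)*(-30) = (34/19)*(-30) = -1020/19 ≈ -53.684)
(6478 - 14296)/(-2310 + 3518) + J = (6478 - 14296)/(-2310 + 3518) - 1020/19 = -7818/1208 - 1020/19 = -7818*1/1208 - 1020/19 = -3909/604 - 1020/19 = -690351/11476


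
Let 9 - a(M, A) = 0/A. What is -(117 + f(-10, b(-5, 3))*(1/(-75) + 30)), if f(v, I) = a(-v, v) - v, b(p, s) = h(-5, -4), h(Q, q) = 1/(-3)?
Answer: -51506/75 ≈ -686.75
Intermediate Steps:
a(M, A) = 9 (a(M, A) = 9 - 0/A = 9 - 1*0 = 9 + 0 = 9)
h(Q, q) = -⅓
b(p, s) = -⅓
f(v, I) = 9 - v
-(117 + f(-10, b(-5, 3))*(1/(-75) + 30)) = -(117 + (9 - 1*(-10))*(1/(-75) + 30)) = -(117 + (9 + 10)*(-1/75 + 30)) = -(117 + 19*(2249/75)) = -(117 + 42731/75) = -1*51506/75 = -51506/75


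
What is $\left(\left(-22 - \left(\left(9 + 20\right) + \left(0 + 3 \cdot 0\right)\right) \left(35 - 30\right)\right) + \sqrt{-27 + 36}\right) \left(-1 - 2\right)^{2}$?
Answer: $-1476$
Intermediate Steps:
$\left(\left(-22 - \left(\left(9 + 20\right) + \left(0 + 3 \cdot 0\right)\right) \left(35 - 30\right)\right) + \sqrt{-27 + 36}\right) \left(-1 - 2\right)^{2} = \left(\left(-22 - \left(29 + \left(0 + 0\right)\right) 5\right) + \sqrt{9}\right) \left(-3\right)^{2} = \left(\left(-22 - \left(29 + 0\right) 5\right) + 3\right) 9 = \left(\left(-22 - 29 \cdot 5\right) + 3\right) 9 = \left(\left(-22 - 145\right) + 3\right) 9 = \left(-167 + 3\right) 9 = \left(-164\right) 9 = -1476$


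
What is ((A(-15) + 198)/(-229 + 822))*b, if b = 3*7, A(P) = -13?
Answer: 3885/593 ≈ 6.5514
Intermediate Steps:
b = 21
((A(-15) + 198)/(-229 + 822))*b = ((-13 + 198)/(-229 + 822))*21 = (185/593)*21 = 3885/593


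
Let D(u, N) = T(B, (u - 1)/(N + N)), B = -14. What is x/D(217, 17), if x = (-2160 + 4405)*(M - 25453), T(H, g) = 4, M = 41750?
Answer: 36586765/4 ≈ 9.1467e+6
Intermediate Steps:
D(u, N) = 4
x = 36586765 (x = (-2160 + 4405)*(41750 - 25453) = 2245*16297 = 36586765)
x/D(217, 17) = 36586765/4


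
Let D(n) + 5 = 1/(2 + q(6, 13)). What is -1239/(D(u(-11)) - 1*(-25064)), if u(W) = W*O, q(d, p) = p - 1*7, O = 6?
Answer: -1416/28639 ≈ -0.049443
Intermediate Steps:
q(d, p) = -7 + p (q(d, p) = p - 7 = -7 + p)
u(W) = 6*W (u(W) = W*6 = 6*W)
D(n) = -39/8 (D(n) = -5 + 1/(2 + (-7 + 13)) = -5 + 1/(2 + 6) = -5 + 1/8 = -5 + ⅛ = -39/8)
-1239/(D(u(-11)) - 1*(-25064)) = -1239/(-39/8 - 1*(-25064)) = -1239/(-39/8 + 25064) = -1239/200473/8 = -1239*8/200473 = -1416/28639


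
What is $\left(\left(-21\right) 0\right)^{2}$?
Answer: $0$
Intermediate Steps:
$\left(\left(-21\right) 0\right)^{2} = 0^{2} = 0$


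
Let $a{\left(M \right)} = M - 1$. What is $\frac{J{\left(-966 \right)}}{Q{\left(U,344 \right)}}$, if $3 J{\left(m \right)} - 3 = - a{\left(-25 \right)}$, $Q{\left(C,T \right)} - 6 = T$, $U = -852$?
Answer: $\frac{29}{1050} \approx 0.027619$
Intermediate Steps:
$a{\left(M \right)} = -1 + M$
$Q{\left(C,T \right)} = 6 + T$
$J{\left(m \right)} = \frac{29}{3}$ ($J{\left(m \right)} = 1 + \frac{\left(-1\right) \left(-1 - 25\right)}{3} = 1 + \frac{\left(-1\right) \left(-26\right)}{3} = 1 + \frac{1}{3} \cdot 26 = 1 + \frac{26}{3} = \frac{29}{3}$)
$\frac{J{\left(-966 \right)}}{Q{\left(U,344 \right)}} = \frac{29}{3 \left(6 + 344\right)} = \frac{29}{3 \cdot 350} = \frac{29}{3} \cdot \frac{1}{350} = \frac{29}{1050}$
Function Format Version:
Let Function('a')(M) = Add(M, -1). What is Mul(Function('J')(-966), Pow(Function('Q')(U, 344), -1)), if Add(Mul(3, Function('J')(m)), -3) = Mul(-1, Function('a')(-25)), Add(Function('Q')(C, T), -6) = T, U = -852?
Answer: Rational(29, 1050) ≈ 0.027619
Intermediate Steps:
Function('a')(M) = Add(-1, M)
Function('Q')(C, T) = Add(6, T)
Function('J')(m) = Rational(29, 3) (Function('J')(m) = Add(1, Mul(Rational(1, 3), Mul(-1, Add(-1, -25)))) = Add(1, Mul(Rational(1, 3), Mul(-1, -26))) = Add(1, Mul(Rational(1, 3), 26)) = Add(1, Rational(26, 3)) = Rational(29, 3))
Mul(Function('J')(-966), Pow(Function('Q')(U, 344), -1)) = Mul(Rational(29, 3), Pow(Add(6, 344), -1)) = Mul(Rational(29, 3), Pow(350, -1)) = Mul(Rational(29, 3), Rational(1, 350)) = Rational(29, 1050)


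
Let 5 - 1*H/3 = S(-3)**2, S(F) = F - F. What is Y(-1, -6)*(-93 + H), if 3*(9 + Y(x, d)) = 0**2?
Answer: 702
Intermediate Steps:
S(F) = 0
Y(x, d) = -9 (Y(x, d) = -9 + (1/3)*0**2 = -9 + (1/3)*0 = -9 + 0 = -9)
H = 15 (H = 15 - 3*0**2 = 15 - 3*0 = 15 + 0 = 15)
Y(-1, -6)*(-93 + H) = -9*(-93 + 15) = -9*(-78) = 702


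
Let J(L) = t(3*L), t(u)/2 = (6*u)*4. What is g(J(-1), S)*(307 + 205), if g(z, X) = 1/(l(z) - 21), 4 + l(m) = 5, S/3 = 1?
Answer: -128/5 ≈ -25.600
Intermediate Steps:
S = 3 (S = 3*1 = 3)
l(m) = 1 (l(m) = -4 + 5 = 1)
t(u) = 48*u (t(u) = 2*((6*u)*4) = 2*(24*u) = 48*u)
J(L) = 144*L (J(L) = 48*(3*L) = 144*L)
g(z, X) = -1/20 (g(z, X) = 1/(1 - 21) = 1/(-20) = -1/20)
g(J(-1), S)*(307 + 205) = -(307 + 205)/20 = -1/20*512 = -128/5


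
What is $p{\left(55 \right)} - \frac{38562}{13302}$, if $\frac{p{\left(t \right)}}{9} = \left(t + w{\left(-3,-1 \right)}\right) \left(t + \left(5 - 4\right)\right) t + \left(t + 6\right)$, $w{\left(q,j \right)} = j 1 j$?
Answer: $\frac{3442704146}{2217} \approx 1.5529 \cdot 10^{6}$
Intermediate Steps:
$w{\left(q,j \right)} = j^{2}$ ($w{\left(q,j \right)} = j j = j^{2}$)
$p{\left(t \right)} = 54 + 9 t + 9 t \left(1 + t\right)^{2}$ ($p{\left(t \right)} = 9 \left(\left(t + \left(-1\right)^{2}\right) \left(t + \left(5 - 4\right)\right) t + \left(t + 6\right)\right) = 9 \left(\left(t + 1\right) \left(t + 1\right) t + \left(6 + t\right)\right) = 9 \left(\left(1 + t\right) \left(1 + t\right) t + \left(6 + t\right)\right) = 9 \left(\left(1 + t\right)^{2} t + \left(6 + t\right)\right) = 9 \left(t \left(1 + t\right)^{2} + \left(6 + t\right)\right) = 9 \left(6 + t + t \left(1 + t\right)^{2}\right) = 54 + 9 t + 9 t \left(1 + t\right)^{2}$)
$p{\left(55 \right)} - \frac{38562}{13302} = \left(54 + 9 \cdot 55^{3} + 18 \cdot 55 + 18 \cdot 55^{2}\right) - \frac{38562}{13302} = \left(54 + 9 \cdot 166375 + 990 + 18 \cdot 3025\right) - 38562 \cdot \frac{1}{13302} = \left(54 + 1497375 + 990 + 54450\right) - \frac{6427}{2217} = 1552869 - \frac{6427}{2217} = \frac{3442704146}{2217}$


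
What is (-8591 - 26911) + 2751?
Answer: -32751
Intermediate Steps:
(-8591 - 26911) + 2751 = -35502 + 2751 = -32751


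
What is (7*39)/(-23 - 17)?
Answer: -273/40 ≈ -6.8250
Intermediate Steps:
(7*39)/(-23 - 17) = 273/(-40) = 273*(-1/40) = -273/40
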